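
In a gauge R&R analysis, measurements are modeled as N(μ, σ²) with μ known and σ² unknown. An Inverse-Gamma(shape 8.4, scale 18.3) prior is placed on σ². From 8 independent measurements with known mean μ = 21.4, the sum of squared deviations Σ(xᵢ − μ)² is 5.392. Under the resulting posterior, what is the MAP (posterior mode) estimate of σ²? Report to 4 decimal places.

1.5669

With known mean μ and an Inverse-Gamma(α, β) prior on σ², the Normal likelihood is conjugate: posterior is Inv-Gamma(α + n/2, β + Σ(xᵢ−μ)²/2).
Posterior: Inv-Gamma(8.4 + 8/2, 18.3 + 5.392/2) = Inv-Gamma(12.40, 20.9960).
Mode = β/(α+1) = 20.9960/13.40 = 1.5669.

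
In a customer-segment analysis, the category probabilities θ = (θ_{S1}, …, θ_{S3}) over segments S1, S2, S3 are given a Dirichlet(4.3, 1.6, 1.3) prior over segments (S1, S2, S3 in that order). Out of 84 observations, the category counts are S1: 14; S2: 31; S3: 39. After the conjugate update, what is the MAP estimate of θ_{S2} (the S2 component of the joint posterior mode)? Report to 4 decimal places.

The Dirichlet prior is conjugate to the Multinomial likelihood: each posterior αⱼ = prior αⱼ + observed count nⱼ.
Posterior concentration: (18.3, 32.6, 40.3), total = 91.2.
Joint mode component: (α_{S2}−1)/(Σα−K) = 31.6/88.2 = 0.3583.

0.3583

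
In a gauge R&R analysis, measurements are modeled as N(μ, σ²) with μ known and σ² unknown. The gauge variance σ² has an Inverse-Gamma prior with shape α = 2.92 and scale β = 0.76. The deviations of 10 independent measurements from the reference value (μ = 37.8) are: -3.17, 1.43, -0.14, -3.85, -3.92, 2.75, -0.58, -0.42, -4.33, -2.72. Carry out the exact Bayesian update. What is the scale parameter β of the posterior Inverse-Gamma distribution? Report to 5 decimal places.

39.02245

With known mean μ and an Inverse-Gamma(α, β) prior on σ², the Normal likelihood is conjugate: posterior is Inv-Gamma(α + n/2, β + Σ(xᵢ−μ)²/2).
Σ(xᵢ−μ)² = (-3.17)² + (1.43)² + (-0.14)² + (-3.85)² + (-3.92)² + (2.75)² + (-0.58)² + (-0.42)² + (-4.33)² + (-2.72)² = 76.5249.
Posterior: Inv-Gamma(2.92 + 10/2, 0.76 + 76.5249/2) = Inv-Gamma(7.92, 39.02245).
Posterior β = 39.02245.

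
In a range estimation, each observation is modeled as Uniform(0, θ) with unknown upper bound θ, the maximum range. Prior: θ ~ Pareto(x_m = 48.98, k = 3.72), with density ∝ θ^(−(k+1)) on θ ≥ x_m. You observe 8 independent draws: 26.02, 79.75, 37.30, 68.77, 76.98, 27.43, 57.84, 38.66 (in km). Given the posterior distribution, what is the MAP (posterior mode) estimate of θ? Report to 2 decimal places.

A Pareto(scale x_m, shape k) prior on the upper bound θ of Uniform(0, θ) is conjugate: posterior is Pareto(max(x_m, max xᵢ), k + n).
Sample maximum = 79.75; prior scale x_m = 48.98 → posterior scale = max = 79.75.
Posterior shape = 3.72 + 8 = 11.72.
The Pareto density is decreasing on [x_m, ∞), so the mode is x_m = 79.75.

79.75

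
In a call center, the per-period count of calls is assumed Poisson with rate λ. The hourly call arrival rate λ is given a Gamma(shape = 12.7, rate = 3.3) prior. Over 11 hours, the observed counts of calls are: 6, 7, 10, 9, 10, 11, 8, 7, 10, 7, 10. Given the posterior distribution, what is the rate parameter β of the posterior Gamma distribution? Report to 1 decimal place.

14.3

With a Gamma(shape α, rate β) prior, the Poisson likelihood is conjugate: the posterior is Gamma(α + ΣXᵢ, β + n).
Sum of counts S = 95 over n = 11 hours.
Posterior: Gamma(α+S, β+n) = Gamma(12.7+95, 3.3+11) = Gamma(107.7, 14.3).
Posterior β = 14.3.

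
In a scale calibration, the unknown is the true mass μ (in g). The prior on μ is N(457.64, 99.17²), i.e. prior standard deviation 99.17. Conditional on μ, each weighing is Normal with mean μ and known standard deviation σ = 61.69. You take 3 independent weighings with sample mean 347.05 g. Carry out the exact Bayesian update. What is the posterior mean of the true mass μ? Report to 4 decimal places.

For Normal data with known variance σ², a Normal(μ₀, σ₀²) prior on μ is conjugate. Posterior precision = 1/σ₀² + n/σ²; posterior mean is the precision-weighted average of μ₀ and x̄.
n·x̄ = 3·347.05 = 1041.15.
σ₀² = 99.17² = 9834.6889, σ² = 61.69² = 3805.6561; σ² + n·σ₀² = 3805.6561 + 3·9834.6889 = 33309.7228.
Posterior mean = (μ₀/σ₀² + n·x̄/σ²)/(1/σ₀² + n/σ²) = (σ²·μ₀ + σ₀²·n·x̄)/(σ² + n·σ₀²) = (3805.6561·457.64 + 9834.6889·1041.15)/33309.7228 = 11981006.805839/33309.7228 = 359.6850.

359.6850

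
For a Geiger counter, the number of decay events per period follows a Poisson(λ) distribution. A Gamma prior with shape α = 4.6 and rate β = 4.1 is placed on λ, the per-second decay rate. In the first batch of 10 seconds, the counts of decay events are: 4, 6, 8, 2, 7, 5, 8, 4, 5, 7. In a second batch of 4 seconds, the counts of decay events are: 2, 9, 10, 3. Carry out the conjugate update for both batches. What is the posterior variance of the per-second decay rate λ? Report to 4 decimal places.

0.2582

With a Gamma(shape α, rate β) prior, the Poisson likelihood is conjugate: the posterior is Gamma(α + ΣXᵢ, β + n).
Batch 1: sum of counts S = 56 over n = 10 seconds.
After batch 1: Gamma(α+S, β+n) = Gamma(4.6+56, 4.1+10) = Gamma(60.6, 14.1).
Batch 2: sum of counts S = 24 over n = 4 seconds.
After batch 2: Gamma(α+S, β+n) = Gamma(60.6+24, 14.1+4) = Gamma(84.6, 18.1).
Var = α/β² = 84.6/18.1² = 0.2582.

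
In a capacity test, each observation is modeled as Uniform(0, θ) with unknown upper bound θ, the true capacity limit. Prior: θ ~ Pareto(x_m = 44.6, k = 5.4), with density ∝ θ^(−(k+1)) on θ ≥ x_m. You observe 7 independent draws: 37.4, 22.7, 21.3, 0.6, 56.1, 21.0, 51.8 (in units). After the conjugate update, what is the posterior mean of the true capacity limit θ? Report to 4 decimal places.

A Pareto(scale x_m, shape k) prior on the upper bound θ of Uniform(0, θ) is conjugate: posterior is Pareto(max(x_m, max xᵢ), k + n).
Sample maximum = 56.1; prior scale x_m = 44.6 → posterior scale = max = 56.1.
Posterior shape = 5.4 + 7 = 12.4.
E[θ|data] = k·x_m/(k−1) = 12.4·56.1/11.4 = 61.0211.

61.0211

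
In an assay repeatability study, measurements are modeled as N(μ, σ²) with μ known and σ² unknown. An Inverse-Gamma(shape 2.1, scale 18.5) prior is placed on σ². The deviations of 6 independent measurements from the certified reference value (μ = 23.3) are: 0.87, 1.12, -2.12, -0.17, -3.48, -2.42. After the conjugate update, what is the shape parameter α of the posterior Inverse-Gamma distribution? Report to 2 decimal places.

With known mean μ and an Inverse-Gamma(α, β) prior on σ², the Normal likelihood is conjugate: posterior is Inv-Gamma(α + n/2, β + Σ(xᵢ−μ)²/2).
Σ(xᵢ−μ)² = (0.87)² + (1.12)² + (-2.12)² + (-0.17)² + (-3.48)² + (-2.42)² = 24.5014.
Posterior: Inv-Gamma(2.1 + 6/2, 18.5 + 24.5014/2) = Inv-Gamma(5.10, 30.75070).
Posterior α = 5.10.

5.10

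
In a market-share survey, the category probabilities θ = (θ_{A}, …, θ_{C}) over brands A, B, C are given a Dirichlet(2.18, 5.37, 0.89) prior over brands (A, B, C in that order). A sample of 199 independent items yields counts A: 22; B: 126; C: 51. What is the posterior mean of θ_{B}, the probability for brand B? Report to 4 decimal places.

0.6333

The Dirichlet prior is conjugate to the Multinomial likelihood: each posterior αⱼ = prior αⱼ + observed count nⱼ.
Posterior concentration: (24.18, 131.37, 51.89), total = 207.44.
E[θ_{B}|data] = α_{B}/Σα = 131.37/207.44 = 0.6333.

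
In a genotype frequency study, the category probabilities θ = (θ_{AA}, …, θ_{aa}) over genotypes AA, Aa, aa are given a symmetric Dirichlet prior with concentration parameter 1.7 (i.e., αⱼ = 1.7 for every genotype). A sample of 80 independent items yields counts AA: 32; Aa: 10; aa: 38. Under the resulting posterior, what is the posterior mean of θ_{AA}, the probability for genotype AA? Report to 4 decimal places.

0.3960

The Dirichlet prior is conjugate to the Multinomial likelihood: each posterior αⱼ = prior αⱼ + observed count nⱼ.
Posterior concentration: (33.7, 11.7, 39.7), total = 85.1.
E[θ_{AA}|data] = α_{AA}/Σα = 33.7/85.1 = 0.3960.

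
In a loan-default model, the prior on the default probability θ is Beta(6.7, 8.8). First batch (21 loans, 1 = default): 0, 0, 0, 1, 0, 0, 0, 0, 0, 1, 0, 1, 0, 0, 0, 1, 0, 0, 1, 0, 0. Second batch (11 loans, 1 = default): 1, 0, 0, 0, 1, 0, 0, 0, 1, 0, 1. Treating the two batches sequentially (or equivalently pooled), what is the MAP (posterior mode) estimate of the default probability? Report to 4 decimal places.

The Beta prior is conjugate to a Binomial/Bernoulli likelihood; the update adds successes to α and failures to β.
After batch 1: Beta(6.7+5, 8.8+16) = Beta(11.7, 24.8).
After batch 2: Beta(11.7+4, 24.8+7) = Beta(15.7, 31.8).
Mode of Beta(a,b) for a,b>1 is (a−1)/(a+b−2) = 14.7/45.5 = 0.3231.

0.3231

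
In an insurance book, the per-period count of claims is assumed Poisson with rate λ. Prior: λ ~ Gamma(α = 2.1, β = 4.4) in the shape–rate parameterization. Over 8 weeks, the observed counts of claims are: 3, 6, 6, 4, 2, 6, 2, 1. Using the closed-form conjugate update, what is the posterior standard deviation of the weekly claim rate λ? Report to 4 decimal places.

0.4569

With a Gamma(shape α, rate β) prior, the Poisson likelihood is conjugate: the posterior is Gamma(α + ΣXᵢ, β + n).
Sum of counts S = 30 over n = 8 weeks.
Posterior: Gamma(α+S, β+n) = Gamma(2.1+30, 4.4+8) = Gamma(32.1, 12.4).
SD = √α/β = √32.1/12.4 = 0.4569.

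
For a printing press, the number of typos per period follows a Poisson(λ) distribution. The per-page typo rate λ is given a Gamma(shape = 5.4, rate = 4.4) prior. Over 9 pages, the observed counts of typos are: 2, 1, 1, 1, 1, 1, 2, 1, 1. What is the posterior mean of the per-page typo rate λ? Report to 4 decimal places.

1.2239

With a Gamma(shape α, rate β) prior, the Poisson likelihood is conjugate: the posterior is Gamma(α + ΣXᵢ, β + n).
Sum of counts S = 11 over n = 9 pages.
Posterior: Gamma(α+S, β+n) = Gamma(5.4+11, 4.4+9) = Gamma(16.4, 13.4).
Posterior mean = α/β = 16.4/13.4 = 1.2239.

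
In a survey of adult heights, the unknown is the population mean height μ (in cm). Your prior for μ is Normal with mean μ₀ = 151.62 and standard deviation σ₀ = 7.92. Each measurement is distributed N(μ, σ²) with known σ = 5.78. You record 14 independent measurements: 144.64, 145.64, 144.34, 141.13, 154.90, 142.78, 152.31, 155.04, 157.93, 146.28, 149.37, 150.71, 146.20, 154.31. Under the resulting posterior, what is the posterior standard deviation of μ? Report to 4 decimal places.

For Normal data with known variance σ², a Normal(μ₀, σ₀²) prior on μ is conjugate. Posterior precision = 1/σ₀² + n/σ²; posterior mean is the precision-weighted average of μ₀ and x̄.
σ₀² = 7.92² = 62.7264, σ² = 5.78² = 33.4084; σ² + n·σ₀² = 33.4084 + 14·62.7264 = 911.578.
Posterior precision = 1/σ₀² + n/σ² = 1/62.7264 + 14/33.4084 = (σ² + n·σ₀²)/(σ₀²σ²) = 911.578/(62.7264·33.4084); posterior variance σₙ² = σ₀²σ²/(σ² + n·σ₀²) = 62.7264·33.4084/911.578 = 2.298858.
Posterior SD = √σₙ² = √(62.7264·33.4084/911.578) = 1.5162.

1.5162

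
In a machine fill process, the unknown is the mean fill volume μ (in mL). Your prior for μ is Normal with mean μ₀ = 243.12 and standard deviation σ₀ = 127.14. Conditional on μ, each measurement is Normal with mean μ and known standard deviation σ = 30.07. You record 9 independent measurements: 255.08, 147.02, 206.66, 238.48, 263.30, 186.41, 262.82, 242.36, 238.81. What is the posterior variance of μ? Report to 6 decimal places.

For Normal data with known variance σ², a Normal(μ₀, σ₀²) prior on μ is conjugate. Posterior precision = 1/σ₀² + n/σ²; posterior mean is the precision-weighted average of μ₀ and x̄.
σ₀² = 127.14² = 16164.5796, σ² = 30.07² = 904.2049; σ² + n·σ₀² = 904.2049 + 9·16164.5796 = 146385.4213.
Posterior precision = 1/σ₀² + n/σ² = 1/16164.5796 + 9/904.2049 = (σ² + n·σ₀²)/(σ₀²σ²) = 146385.4213/(16164.5796·904.2049); posterior variance σₙ² = σ₀²σ²/(σ² + n·σ₀²) = 16164.5796·904.2049/146385.4213 = 99.846637.

99.846637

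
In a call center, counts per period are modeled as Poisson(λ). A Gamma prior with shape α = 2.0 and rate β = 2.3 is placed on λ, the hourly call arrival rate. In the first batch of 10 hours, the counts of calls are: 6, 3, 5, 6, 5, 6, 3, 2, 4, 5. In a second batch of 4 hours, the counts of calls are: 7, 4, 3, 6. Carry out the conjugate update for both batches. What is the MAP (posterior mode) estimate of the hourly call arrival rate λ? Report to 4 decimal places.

4.0491

With a Gamma(shape α, rate β) prior, the Poisson likelihood is conjugate: the posterior is Gamma(α + ΣXᵢ, β + n).
Batch 1: sum of counts S = 45 over n = 10 hours.
After batch 1: Gamma(α+S, β+n) = Gamma(2.0+45, 2.3+10) = Gamma(47.0, 12.3).
Batch 2: sum of counts S = 20 over n = 4 hours.
After batch 2: Gamma(α+S, β+n) = Gamma(47.0+20, 12.3+4) = Gamma(67.0, 16.3).
Mode of Gamma(α,β) for α≥1 is (α−1)/β = 66.0/16.3 = 4.0491.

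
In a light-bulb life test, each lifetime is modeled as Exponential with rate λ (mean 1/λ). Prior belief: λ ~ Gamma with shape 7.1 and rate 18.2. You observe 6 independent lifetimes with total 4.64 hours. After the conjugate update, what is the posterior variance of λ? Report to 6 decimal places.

0.025112

With a Gamma(shape α, rate β) prior on the exponential rate λ, the posterior after n observations with total T = Σxᵢ is Gamma(α+n, β+T).
Posterior: Gamma(7.1+6, 18.2+4.64) = Gamma(13.1, 22.84).
Var = α/β² = 0.025112.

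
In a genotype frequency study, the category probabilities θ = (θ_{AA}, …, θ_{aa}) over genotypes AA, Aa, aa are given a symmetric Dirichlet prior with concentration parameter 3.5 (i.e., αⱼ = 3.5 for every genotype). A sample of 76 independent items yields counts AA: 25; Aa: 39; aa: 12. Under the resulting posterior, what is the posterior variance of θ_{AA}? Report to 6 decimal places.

0.002525

The Dirichlet prior is conjugate to the Multinomial likelihood: each posterior αⱼ = prior αⱼ + observed count nⱼ.
Posterior concentration: (28.5, 42.5, 15.5), total = 86.5.
Var[θ_j] = α_j(Σα−α_j)/((Σα)²(Σα+1)) = 28.5·58.0/(86.5²·87.5) = 0.002525.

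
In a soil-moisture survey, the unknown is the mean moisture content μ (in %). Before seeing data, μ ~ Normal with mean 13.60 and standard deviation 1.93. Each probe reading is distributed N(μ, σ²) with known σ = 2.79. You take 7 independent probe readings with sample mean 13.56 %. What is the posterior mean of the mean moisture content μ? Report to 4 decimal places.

For Normal data with known variance σ², a Normal(μ₀, σ₀²) prior on μ is conjugate. Posterior precision = 1/σ₀² + n/σ²; posterior mean is the precision-weighted average of μ₀ and x̄.
n·x̄ = 7·13.56 = 94.92.
σ₀² = 1.93² = 3.7249, σ² = 2.79² = 7.7841; σ² + n·σ₀² = 7.7841 + 7·3.7249 = 33.8584.
Posterior mean = (μ₀/σ₀² + n·x̄/σ²)/(1/σ₀² + n/σ²) = (σ²·μ₀ + σ₀²·n·x̄)/(σ² + n·σ₀²) = (7.7841·13.60 + 3.7249·94.92)/33.8584 = 459.431268/33.8584 = 13.5692.

13.5692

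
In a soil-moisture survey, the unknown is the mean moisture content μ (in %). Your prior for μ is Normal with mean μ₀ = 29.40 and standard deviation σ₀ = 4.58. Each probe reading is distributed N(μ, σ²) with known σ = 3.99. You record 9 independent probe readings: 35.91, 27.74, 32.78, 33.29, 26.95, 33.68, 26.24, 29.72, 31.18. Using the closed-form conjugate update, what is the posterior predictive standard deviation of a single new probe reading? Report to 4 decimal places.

For Normal data with known variance σ², a Normal(μ₀, σ₀²) prior on μ is conjugate. Posterior precision = 1/σ₀² + n/σ²; posterior mean is the precision-weighted average of μ₀ and x̄.
σ₀² = 4.58² = 20.9764, σ² = 3.99² = 15.9201; σ² + n·σ₀² = 15.9201 + 9·20.9764 = 204.7077.
Posterior precision = 1/σ₀² + n/σ² = 1/20.9764 + 9/15.9201 = (σ² + n·σ₀²)/(σ₀²σ²) = 204.7077/(20.9764·15.9201); posterior variance σₙ² = σ₀²σ²/(σ² + n·σ₀²) = 20.9764·15.9201/204.7077 = 1.631333.
Predictive variance for one new observation = σₙ² + σ² = 20.9764·15.9201/204.7077 + 15.9201 = σ²·(σ₀² + 204.7077)/204.7077 = 15.9201·225.6841/204.7077 = 17.551433; SD = √(15.9201·225.6841/204.7077) = 4.1894.

4.1894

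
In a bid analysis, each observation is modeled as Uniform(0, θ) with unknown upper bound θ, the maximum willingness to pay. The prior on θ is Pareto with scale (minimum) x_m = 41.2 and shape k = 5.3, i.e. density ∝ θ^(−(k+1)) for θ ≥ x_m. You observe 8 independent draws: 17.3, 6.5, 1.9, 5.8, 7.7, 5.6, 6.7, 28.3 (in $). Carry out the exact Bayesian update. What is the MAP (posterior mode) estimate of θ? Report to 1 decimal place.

41.2

A Pareto(scale x_m, shape k) prior on the upper bound θ of Uniform(0, θ) is conjugate: posterior is Pareto(max(x_m, max xᵢ), k + n).
Sample maximum = 28.3; prior scale x_m = 41.2 → posterior scale = max = 41.2.
Posterior shape = 5.3 + 8 = 13.3.
The Pareto density is decreasing on [x_m, ∞), so the mode is x_m = 41.2.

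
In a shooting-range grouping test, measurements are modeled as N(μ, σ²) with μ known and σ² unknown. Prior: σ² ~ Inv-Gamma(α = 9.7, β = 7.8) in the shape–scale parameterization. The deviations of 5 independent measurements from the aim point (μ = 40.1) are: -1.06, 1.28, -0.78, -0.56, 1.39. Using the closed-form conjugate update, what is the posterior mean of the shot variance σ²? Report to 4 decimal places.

0.9471

With known mean μ and an Inverse-Gamma(α, β) prior on σ², the Normal likelihood is conjugate: posterior is Inv-Gamma(α + n/2, β + Σ(xᵢ−μ)²/2).
Σ(xᵢ−μ)² = (-1.06)² + (1.28)² + (-0.78)² + (-0.56)² + (1.39)² = 5.6161.
Posterior: Inv-Gamma(9.7 + 5/2, 7.8 + 5.6161/2) = Inv-Gamma(12.20, 10.60805).
E[σ²|data] = β/(α−1) = 10.60805/11.20 = 0.9471.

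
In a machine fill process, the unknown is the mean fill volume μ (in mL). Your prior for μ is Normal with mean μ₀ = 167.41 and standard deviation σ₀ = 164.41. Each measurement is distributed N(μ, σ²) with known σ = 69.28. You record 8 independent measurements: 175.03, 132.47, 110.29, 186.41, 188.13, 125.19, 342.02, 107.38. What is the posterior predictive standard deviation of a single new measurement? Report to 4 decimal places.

For Normal data with known variance σ², a Normal(μ₀, σ₀²) prior on μ is conjugate. Posterior precision = 1/σ₀² + n/σ²; posterior mean is the precision-weighted average of μ₀ and x̄.
σ₀² = 164.41² = 27030.6481, σ² = 69.28² = 4799.7184; σ² + n·σ₀² = 4799.7184 + 8·27030.6481 = 221044.9032.
Posterior precision = 1/σ₀² + n/σ² = 1/27030.6481 + 8/4799.7184 = (σ² + n·σ₀²)/(σ₀²σ²) = 221044.9032/(27030.6481·4799.7184); posterior variance σₙ² = σ₀²σ²/(σ² + n·σ₀²) = 27030.6481·4799.7184/221044.9032 = 586.937302.
Predictive variance for one new observation = σₙ² + σ² = 27030.6481·4799.7184/221044.9032 + 4799.7184 = σ²·(σ₀² + 221044.9032)/221044.9032 = 4799.7184·248075.5513/221044.9032 = 5386.655702; SD = √(4799.7184·248075.5513/221044.9032) = 73.3938.

73.3938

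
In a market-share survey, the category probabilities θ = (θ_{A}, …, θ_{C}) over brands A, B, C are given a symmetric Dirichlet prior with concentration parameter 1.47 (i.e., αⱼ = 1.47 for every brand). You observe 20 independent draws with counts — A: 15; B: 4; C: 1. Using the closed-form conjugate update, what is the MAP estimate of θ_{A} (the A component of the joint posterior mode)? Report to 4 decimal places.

0.7226

The Dirichlet prior is conjugate to the Multinomial likelihood: each posterior αⱼ = prior αⱼ + observed count nⱼ.
Posterior concentration: (16.47, 5.47, 2.47), total = 24.41.
Joint mode component: (α_{A}−1)/(Σα−K) = 15.47/21.41 = 0.7226.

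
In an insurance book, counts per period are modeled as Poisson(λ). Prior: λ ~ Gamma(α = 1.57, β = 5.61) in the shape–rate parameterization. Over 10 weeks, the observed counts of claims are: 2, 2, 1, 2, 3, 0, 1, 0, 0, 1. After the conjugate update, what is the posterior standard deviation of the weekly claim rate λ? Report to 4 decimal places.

0.2360

With a Gamma(shape α, rate β) prior, the Poisson likelihood is conjugate: the posterior is Gamma(α + ΣXᵢ, β + n).
Sum of counts S = 12 over n = 10 weeks.
Posterior: Gamma(α+S, β+n) = Gamma(1.57+12, 5.61+10) = Gamma(13.57, 15.61).
SD = √α/β = √13.57/15.61 = 0.2360.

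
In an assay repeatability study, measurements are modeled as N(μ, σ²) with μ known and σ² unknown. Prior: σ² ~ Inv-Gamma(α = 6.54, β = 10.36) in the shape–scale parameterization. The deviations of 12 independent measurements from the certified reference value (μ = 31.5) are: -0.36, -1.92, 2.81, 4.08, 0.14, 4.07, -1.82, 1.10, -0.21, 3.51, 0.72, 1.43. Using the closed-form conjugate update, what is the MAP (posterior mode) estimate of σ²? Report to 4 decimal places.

3.1430

With known mean μ and an Inverse-Gamma(α, β) prior on σ², the Normal likelihood is conjugate: posterior is Inv-Gamma(α + n/2, β + Σ(xᵢ−μ)²/2).
Σ(xᵢ−μ)² = (-0.36)² + (-1.92)² + (2.81)² + (4.08)² + (0.14)² + (4.07)² + (-1.82)² + (1.10)² + (-0.21)² + (3.51)² + (0.72)² + (1.43)² = 64.3929.
Posterior: Inv-Gamma(6.54 + 12/2, 10.36 + 64.3929/2) = Inv-Gamma(12.54, 42.55645).
Mode = β/(α+1) = 42.55645/13.54 = 3.1430.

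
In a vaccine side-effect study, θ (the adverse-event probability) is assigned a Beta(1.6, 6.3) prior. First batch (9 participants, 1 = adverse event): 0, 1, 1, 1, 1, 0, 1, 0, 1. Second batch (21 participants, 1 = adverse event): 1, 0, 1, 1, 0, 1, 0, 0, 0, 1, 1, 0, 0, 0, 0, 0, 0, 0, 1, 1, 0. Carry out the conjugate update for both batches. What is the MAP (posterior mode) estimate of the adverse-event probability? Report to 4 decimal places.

0.4067

The Beta prior is conjugate to a Binomial/Bernoulli likelihood; the update adds successes to α and failures to β.
After batch 1: Beta(1.6+6, 6.3+3) = Beta(7.6, 9.3).
After batch 2: Beta(7.6+8, 9.3+13) = Beta(15.6, 22.3).
Mode of Beta(a,b) for a,b>1 is (a−1)/(a+b−2) = 14.6/35.9 = 0.4067.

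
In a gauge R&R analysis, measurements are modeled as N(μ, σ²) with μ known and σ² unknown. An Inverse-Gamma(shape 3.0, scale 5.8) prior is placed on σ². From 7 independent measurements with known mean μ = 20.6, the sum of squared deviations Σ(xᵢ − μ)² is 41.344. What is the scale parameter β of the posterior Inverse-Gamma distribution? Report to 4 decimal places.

With known mean μ and an Inverse-Gamma(α, β) prior on σ², the Normal likelihood is conjugate: posterior is Inv-Gamma(α + n/2, β + Σ(xᵢ−μ)²/2).
Posterior: Inv-Gamma(3.0 + 7/2, 5.8 + 41.344/2) = Inv-Gamma(6.50, 26.4720).
Posterior β = 26.4720.

26.4720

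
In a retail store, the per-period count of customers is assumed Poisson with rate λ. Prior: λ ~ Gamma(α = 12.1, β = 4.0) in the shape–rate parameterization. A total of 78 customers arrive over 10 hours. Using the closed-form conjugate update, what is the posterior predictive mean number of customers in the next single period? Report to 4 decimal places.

With a Gamma(shape α, rate β) prior, the Poisson likelihood is conjugate: the posterior is Gamma(α + ΣXᵢ, β + n).
Posterior: Gamma(α+S, β+n) = Gamma(12.1+78, 4.0+10) = Gamma(90.1, 14.0).
The predictive distribution for one future period is NegBinom with mean α/β = 6.4357.

6.4357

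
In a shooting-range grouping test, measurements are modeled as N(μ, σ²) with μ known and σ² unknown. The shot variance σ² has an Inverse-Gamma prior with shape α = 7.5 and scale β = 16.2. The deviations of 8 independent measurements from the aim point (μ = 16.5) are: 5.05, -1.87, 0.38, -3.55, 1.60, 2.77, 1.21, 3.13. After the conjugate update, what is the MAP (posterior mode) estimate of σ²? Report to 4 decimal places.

3.8256

With known mean μ and an Inverse-Gamma(α, β) prior on σ², the Normal likelihood is conjugate: posterior is Inv-Gamma(α + n/2, β + Σ(xᵢ−μ)²/2).
Σ(xᵢ−μ)² = (5.05)² + (-1.87)² + (0.38)² + (-3.55)² + (1.60)² + (2.77)² + (1.21)² + (3.13)² = 63.2402.
Posterior: Inv-Gamma(7.5 + 8/2, 16.2 + 63.2402/2) = Inv-Gamma(11.50, 47.82010).
Mode = β/(α+1) = 47.82010/12.50 = 3.8256.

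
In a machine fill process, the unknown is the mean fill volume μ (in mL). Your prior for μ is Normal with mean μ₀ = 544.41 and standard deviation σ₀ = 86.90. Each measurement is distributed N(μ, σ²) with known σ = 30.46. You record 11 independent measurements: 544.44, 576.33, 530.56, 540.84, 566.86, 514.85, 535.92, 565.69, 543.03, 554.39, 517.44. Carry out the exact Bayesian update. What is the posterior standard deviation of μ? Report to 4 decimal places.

9.1332

For Normal data with known variance σ², a Normal(μ₀, σ₀²) prior on μ is conjugate. Posterior precision = 1/σ₀² + n/σ²; posterior mean is the precision-weighted average of μ₀ and x̄.
σ₀² = 86.90² = 7551.61, σ² = 30.46² = 927.8116; σ² + n·σ₀² = 927.8116 + 11·7551.61 = 83995.5216.
Posterior precision = 1/σ₀² + n/σ² = 1/7551.61 + 11/927.8116 = (σ² + n·σ₀²)/(σ₀²σ²) = 83995.5216/(7551.61·927.8116); posterior variance σₙ² = σ₀²σ²/(σ² + n·σ₀²) = 7551.61·927.8116/83995.5216 = 83.414820.
Posterior SD = √σₙ² = √(7551.61·927.8116/83995.5216) = 9.1332.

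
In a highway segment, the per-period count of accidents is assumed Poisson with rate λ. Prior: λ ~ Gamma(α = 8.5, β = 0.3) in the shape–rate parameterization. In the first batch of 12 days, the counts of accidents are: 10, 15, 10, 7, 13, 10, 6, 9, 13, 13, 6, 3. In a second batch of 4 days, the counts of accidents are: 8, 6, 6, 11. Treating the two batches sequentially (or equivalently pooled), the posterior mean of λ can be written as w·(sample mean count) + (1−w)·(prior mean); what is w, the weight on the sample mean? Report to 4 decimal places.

0.9816

With a Gamma(shape α, rate β) prior, the Poisson likelihood is conjugate: the posterior is Gamma(α + ΣXᵢ, β + n).
Total number of days: n = 12 + 4 = 16.
Posterior mean = (α₀+S)/(β₀+n) = [n/(β₀+n)]·(S/n) + [β₀/(β₀+n)]·(α₀/β₀), so only n and β₀ enter the weight.
Weight on data w = n/(β₀+n) = 16/(0.3+16) = 16/16.3 = 0.9816.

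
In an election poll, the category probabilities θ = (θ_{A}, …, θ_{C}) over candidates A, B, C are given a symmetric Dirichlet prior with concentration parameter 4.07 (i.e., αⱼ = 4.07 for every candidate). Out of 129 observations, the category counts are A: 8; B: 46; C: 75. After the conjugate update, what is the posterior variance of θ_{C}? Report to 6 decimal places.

0.001733

The Dirichlet prior is conjugate to the Multinomial likelihood: each posterior αⱼ = prior αⱼ + observed count nⱼ.
Posterior concentration: (12.07, 50.07, 79.07), total = 141.21.
Var[θ_j] = α_j(Σα−α_j)/((Σα)²(Σα+1)) = 79.07·62.14/(141.21²·142.21) = 0.001733.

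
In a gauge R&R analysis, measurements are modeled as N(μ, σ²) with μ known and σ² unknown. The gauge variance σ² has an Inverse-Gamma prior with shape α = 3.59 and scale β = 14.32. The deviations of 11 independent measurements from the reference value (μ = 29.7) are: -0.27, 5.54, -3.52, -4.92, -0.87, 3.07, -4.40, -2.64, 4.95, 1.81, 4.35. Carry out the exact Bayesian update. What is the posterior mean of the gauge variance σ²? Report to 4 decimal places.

With known mean μ and an Inverse-Gamma(α, β) prior on σ², the Normal likelihood is conjugate: posterior is Inv-Gamma(α + n/2, β + Σ(xᵢ−μ)²/2).
Σ(xᵢ−μ)² = (-0.27)² + (5.54)² + (-3.52)² + (-4.92)² + (-0.87)² + (3.07)² + (-4.40)² + (-2.64)² + (4.95)² + (1.81)² + (4.35)² = 150.5738.
Posterior: Inv-Gamma(3.59 + 11/2, 14.32 + 150.5738/2) = Inv-Gamma(9.09, 89.60690).
E[σ²|data] = β/(α−1) = 89.60690/8.09 = 11.0763.

11.0763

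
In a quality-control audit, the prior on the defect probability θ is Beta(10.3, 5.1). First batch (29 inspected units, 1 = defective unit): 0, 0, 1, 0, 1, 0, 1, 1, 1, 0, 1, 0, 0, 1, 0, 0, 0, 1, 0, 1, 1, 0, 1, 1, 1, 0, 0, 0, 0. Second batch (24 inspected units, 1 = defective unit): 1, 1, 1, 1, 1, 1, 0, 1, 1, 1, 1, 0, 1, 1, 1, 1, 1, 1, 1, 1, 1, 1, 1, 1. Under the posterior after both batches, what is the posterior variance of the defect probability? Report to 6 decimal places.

The Beta prior is conjugate to a Binomial/Bernoulli likelihood; the update adds successes to α and failures to β.
After batch 1: Beta(10.3+13, 5.1+16) = Beta(23.3, 21.1).
After batch 2: Beta(23.3+22, 21.1+2) = Beta(45.3, 23.1).
Var = αβ/((α+β)²(α+β+1)) = 45.3·23.1/(68.4²·69.4) = 0.003223.

0.003223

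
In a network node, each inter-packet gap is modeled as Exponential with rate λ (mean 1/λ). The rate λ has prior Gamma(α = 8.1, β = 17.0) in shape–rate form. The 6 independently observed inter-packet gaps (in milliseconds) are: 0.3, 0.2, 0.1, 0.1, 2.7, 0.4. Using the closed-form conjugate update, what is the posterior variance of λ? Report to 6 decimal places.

0.032591

With a Gamma(shape α, rate β) prior on the exponential rate λ, the posterior after n observations with total T = Σxᵢ is Gamma(α+n, β+T).
Sum of observations T = 3.8 milliseconds; n = 6.
Posterior: Gamma(8.1+6, 17.0+3.8) = Gamma(14.1, 20.8).
Var = α/β² = 0.032591.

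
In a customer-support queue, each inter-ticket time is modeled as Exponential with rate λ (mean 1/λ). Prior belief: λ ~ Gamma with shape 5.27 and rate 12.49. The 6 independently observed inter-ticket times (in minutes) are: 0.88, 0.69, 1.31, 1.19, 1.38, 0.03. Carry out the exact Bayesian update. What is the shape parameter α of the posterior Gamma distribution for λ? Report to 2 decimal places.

11.27

With a Gamma(shape α, rate β) prior on the exponential rate λ, the posterior after n observations with total T = Σxᵢ is Gamma(α+n, β+T).
Sum of observations T = 5.48 minutes; n = 6.
Posterior: Gamma(5.27+6, 12.49+5.48) = Gamma(11.27, 17.97).
Posterior α = 11.27.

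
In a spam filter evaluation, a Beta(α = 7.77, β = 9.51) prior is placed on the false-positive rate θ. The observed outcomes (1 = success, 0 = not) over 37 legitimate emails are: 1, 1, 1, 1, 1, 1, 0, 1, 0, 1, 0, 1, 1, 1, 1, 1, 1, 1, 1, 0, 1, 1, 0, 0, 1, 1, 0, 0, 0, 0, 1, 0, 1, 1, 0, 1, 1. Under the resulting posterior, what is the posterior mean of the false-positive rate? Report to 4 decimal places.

The Beta prior is conjugate to a Binomial/Bernoulli likelihood; the update adds successes to α and failures to β.
Posterior: Beta(α+k, β+n−k) = Beta(7.77+25, 9.51+12) = Beta(32.77, 21.51).
Posterior mean = α/(α+β) = 32.77/54.28 = 0.6037.

0.6037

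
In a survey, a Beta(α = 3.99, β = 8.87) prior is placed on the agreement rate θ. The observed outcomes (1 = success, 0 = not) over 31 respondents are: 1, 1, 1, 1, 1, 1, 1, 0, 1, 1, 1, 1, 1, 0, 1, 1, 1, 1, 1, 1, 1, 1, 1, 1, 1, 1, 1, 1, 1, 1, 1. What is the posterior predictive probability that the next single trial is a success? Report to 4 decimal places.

The Beta prior is conjugate to a Binomial/Bernoulli likelihood; the update adds successes to α and failures to β.
Posterior: Beta(α+k, β+n−k) = Beta(3.99+29, 8.87+2) = Beta(32.99, 10.87).
For a single future Bernoulli trial, P(success | data) = α/(α+β) = 0.7522.

0.7522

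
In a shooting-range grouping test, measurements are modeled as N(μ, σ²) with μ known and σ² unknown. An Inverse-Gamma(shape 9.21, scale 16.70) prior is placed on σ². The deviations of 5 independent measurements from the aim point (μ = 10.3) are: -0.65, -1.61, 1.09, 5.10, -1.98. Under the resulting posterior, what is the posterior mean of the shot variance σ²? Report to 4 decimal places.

With known mean μ and an Inverse-Gamma(α, β) prior on σ², the Normal likelihood is conjugate: posterior is Inv-Gamma(α + n/2, β + Σ(xᵢ−μ)²/2).
Σ(xᵢ−μ)² = (-0.65)² + (-1.61)² + (1.09)² + (5.10)² + (-1.98)² = 34.1331.
Posterior: Inv-Gamma(9.21 + 5/2, 16.70 + 34.1331/2) = Inv-Gamma(11.71, 33.76655).
E[σ²|data] = β/(α−1) = 33.76655/10.71 = 3.1528.

3.1528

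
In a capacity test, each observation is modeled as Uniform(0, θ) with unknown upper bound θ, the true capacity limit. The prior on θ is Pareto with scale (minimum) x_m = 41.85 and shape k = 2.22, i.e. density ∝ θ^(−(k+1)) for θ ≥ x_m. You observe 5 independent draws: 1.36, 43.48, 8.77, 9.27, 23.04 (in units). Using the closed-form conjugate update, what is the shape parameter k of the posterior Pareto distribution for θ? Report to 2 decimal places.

7.22

A Pareto(scale x_m, shape k) prior on the upper bound θ of Uniform(0, θ) is conjugate: posterior is Pareto(max(x_m, max xᵢ), k + n).
Sample maximum = 43.48; prior scale x_m = 41.85 → posterior scale = max = 43.48.
Posterior shape = 2.22 + 5 = 7.22.
Posterior shape k = 7.22.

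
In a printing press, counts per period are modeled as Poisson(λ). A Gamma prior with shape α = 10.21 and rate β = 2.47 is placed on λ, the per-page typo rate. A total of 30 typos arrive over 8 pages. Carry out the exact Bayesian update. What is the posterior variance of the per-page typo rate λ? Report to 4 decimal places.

0.3668

With a Gamma(shape α, rate β) prior, the Poisson likelihood is conjugate: the posterior is Gamma(α + ΣXᵢ, β + n).
Posterior: Gamma(α+S, β+n) = Gamma(10.21+30, 2.47+8) = Gamma(40.21, 10.47).
Var = α/β² = 40.21/10.47² = 0.3668.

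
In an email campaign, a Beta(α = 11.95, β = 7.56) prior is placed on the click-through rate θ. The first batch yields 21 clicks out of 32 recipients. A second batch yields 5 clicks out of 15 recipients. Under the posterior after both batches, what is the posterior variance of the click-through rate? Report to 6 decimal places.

The Beta prior is conjugate to a Binomial/Bernoulli likelihood; the update adds successes to α and failures to β.
After batch 1: Beta(11.95+21, 7.56+11) = Beta(32.95, 18.56).
After batch 2: Beta(32.95+5, 18.56+10) = Beta(37.95, 28.56).
Var = αβ/((α+β)²(α+β+1)) = 37.95·28.56/(66.51²·67.51) = 0.003629.

0.003629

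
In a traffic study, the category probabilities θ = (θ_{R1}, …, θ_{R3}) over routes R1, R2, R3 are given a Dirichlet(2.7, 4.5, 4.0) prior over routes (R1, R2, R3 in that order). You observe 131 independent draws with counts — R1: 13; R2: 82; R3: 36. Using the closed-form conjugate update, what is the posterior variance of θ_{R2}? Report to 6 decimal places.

0.001664

The Dirichlet prior is conjugate to the Multinomial likelihood: each posterior αⱼ = prior αⱼ + observed count nⱼ.
Posterior concentration: (15.7, 86.5, 40.0), total = 142.2.
Var[θ_j] = α_j(Σα−α_j)/((Σα)²(Σα+1)) = 86.5·55.7/(142.2²·143.2) = 0.001664.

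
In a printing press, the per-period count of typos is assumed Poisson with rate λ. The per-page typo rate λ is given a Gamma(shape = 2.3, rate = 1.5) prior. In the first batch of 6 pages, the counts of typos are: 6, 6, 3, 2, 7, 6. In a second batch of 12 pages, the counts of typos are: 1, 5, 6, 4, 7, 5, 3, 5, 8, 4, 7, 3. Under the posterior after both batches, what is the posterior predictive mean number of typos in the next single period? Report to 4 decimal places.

4.6308

With a Gamma(shape α, rate β) prior, the Poisson likelihood is conjugate: the posterior is Gamma(α + ΣXᵢ, β + n).
Batch 1: sum of counts S = 30 over n = 6 pages.
After batch 1: Gamma(α+S, β+n) = Gamma(2.3+30, 1.5+6) = Gamma(32.3, 7.5).
Batch 2: sum of counts S = 58 over n = 12 pages.
After batch 2: Gamma(α+S, β+n) = Gamma(32.3+58, 7.5+12) = Gamma(90.3, 19.5).
The predictive distribution for one future period is NegBinom with mean α/β = 4.6308.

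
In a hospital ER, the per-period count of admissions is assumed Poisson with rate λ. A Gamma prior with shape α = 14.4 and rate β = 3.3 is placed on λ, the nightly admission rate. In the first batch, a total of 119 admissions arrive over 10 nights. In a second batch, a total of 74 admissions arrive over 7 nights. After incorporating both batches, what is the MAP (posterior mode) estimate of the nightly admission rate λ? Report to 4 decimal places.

10.1675

With a Gamma(shape α, rate β) prior, the Poisson likelihood is conjugate: the posterior is Gamma(α + ΣXᵢ, β + n).
After batch 1: Gamma(α+S, β+n) = Gamma(14.4+119, 3.3+10) = Gamma(133.4, 13.3).
After batch 2: Gamma(α+S, β+n) = Gamma(133.4+74, 13.3+7) = Gamma(207.4, 20.3).
Mode of Gamma(α,β) for α≥1 is (α−1)/β = 206.4/20.3 = 10.1675.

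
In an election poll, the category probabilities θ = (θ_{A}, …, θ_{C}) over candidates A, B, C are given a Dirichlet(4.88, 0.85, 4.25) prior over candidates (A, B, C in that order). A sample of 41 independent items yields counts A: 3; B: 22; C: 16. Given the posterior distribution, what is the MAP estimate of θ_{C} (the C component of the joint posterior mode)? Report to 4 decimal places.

0.4012

The Dirichlet prior is conjugate to the Multinomial likelihood: each posterior αⱼ = prior αⱼ + observed count nⱼ.
Posterior concentration: (7.88, 22.85, 20.25), total = 50.98.
Joint mode component: (α_{C}−1)/(Σα−K) = 19.25/47.98 = 0.4012.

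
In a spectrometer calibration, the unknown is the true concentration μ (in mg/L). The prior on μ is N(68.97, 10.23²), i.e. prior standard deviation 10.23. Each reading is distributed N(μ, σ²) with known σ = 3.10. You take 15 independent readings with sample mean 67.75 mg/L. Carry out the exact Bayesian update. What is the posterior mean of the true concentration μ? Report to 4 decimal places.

67.7574

For Normal data with known variance σ², a Normal(μ₀, σ₀²) prior on μ is conjugate. Posterior precision = 1/σ₀² + n/σ²; posterior mean is the precision-weighted average of μ₀ and x̄.
n·x̄ = 15·67.75 = 1016.25.
σ₀² = 10.23² = 104.6529, σ² = 3.10² = 9.61; σ² + n·σ₀² = 9.61 + 15·104.6529 = 1579.4035.
Posterior mean = (μ₀/σ₀² + n·x̄/σ²)/(1/σ₀² + n/σ²) = (σ²·μ₀ + σ₀²·n·x̄)/(σ² + n·σ₀²) = (9.61·68.97 + 104.6529·1016.25)/1579.4035 = 107016.311325/1579.4035 = 67.7574.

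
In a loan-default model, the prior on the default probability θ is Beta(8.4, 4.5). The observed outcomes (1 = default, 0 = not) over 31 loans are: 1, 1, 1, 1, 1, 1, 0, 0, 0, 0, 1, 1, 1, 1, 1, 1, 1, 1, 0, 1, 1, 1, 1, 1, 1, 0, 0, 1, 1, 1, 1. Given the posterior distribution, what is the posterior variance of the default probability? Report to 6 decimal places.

The Beta prior is conjugate to a Binomial/Bernoulli likelihood; the update adds successes to α and failures to β.
Posterior: Beta(α+k, β+n−k) = Beta(8.4+24, 4.5+7) = Beta(32.4, 11.5).
Var = αβ/((α+β)²(α+β+1)) = 32.4·11.5/(43.9²·44.9) = 0.004306.

0.004306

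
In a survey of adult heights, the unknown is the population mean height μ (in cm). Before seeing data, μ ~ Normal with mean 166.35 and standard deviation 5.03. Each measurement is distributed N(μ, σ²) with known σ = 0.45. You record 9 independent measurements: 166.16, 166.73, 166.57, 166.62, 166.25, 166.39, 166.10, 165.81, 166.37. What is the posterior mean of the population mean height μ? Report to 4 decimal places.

For Normal data with known variance σ², a Normal(μ₀, σ₀²) prior on μ is conjugate. Posterior precision = 1/σ₀² + n/σ²; posterior mean is the precision-weighted average of μ₀ and x̄.
Σxᵢ = 166.16 + 166.73 + 166.57 + 166.62 + 166.25 + 166.39 + 166.10 + 165.81 + 166.37 = 1497, so n·x̄ = 1497.
σ₀² = 5.03² = 25.3009, σ² = 0.45² = 0.2025; σ² + n·σ₀² = 0.2025 + 9·25.3009 = 227.9106.
Posterior mean = (μ₀/σ₀² + n·x̄/σ²)/(1/σ₀² + n/σ²) = (σ²·μ₀ + σ₀²·n·x̄)/(σ² + n·σ₀²) = (0.2025·166.35 + 25.3009·1497)/227.9106 = 37909.133175/227.9106 = 166.3333.

166.3333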